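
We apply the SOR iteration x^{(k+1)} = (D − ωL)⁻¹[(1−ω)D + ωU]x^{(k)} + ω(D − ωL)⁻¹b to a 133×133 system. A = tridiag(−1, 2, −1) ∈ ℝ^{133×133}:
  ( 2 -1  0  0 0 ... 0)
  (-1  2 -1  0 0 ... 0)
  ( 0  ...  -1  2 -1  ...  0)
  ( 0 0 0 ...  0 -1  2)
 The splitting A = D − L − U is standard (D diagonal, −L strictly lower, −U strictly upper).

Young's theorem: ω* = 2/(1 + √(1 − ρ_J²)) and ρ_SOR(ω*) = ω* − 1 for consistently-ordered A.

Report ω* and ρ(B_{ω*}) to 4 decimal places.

[ρ_J] n=133: ρ(B_J) = cos(π/(n+1)) = cos(π/134) = 0.9997.
√(1−ρ_J²) = |sin(π/134)| = 0.02344
Then 2/(1+√(1−ρ_J²)) = 2/(1+0.02344); ω* = 2/1.02344 = 1.9542.
ρ_SOR = ω* − 1 ≈ 0.9542.

ω* = 1.9542, ρ_SOR = 0.9542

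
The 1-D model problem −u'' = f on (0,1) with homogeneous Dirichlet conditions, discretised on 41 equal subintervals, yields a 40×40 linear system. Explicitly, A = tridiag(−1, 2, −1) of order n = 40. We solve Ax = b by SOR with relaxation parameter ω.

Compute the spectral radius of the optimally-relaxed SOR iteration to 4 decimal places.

½·tridiag(1,0,1) at n=40: λ_k = cos(kπ/41); max |λ| at k=1 ⇒ ρ_J = cos(π/41) ≈ 0.9971.
root = sin(π/41) = 0.07655  (since 1−cos² = sin²).
Young: ω* = 2/(1+√(1−ρ_J²)) = 2/(1+0.07655) = 2/1.07655 = 1.8578.
ρ_SOR = ω* − 1 ≈ 0.8578.

ρ_SOR = 0.8578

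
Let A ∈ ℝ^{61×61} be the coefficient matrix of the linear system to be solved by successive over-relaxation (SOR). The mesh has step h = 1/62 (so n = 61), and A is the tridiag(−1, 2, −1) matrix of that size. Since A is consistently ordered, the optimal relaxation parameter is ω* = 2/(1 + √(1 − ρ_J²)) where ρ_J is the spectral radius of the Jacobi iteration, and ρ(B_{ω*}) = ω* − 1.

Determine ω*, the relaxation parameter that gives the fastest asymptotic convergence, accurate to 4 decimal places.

ω* = 1.9036

½·tridiag(1,0,1) at n=61: λ_k = cos(kπ/62); max |λ| at k=1 ⇒ ρ_J = cos(π/62) ≈ 0.9987.
√(1 − cos²(π/62)) = sin(π/62) ≈ 0.05065.
[ω*] 2 ÷ (1 + 0.05065) = 2 ÷ 1.05065 = 1.9036.
ρ_SOR = ω* − 1 = 1.9036 − 1 = 0.9036.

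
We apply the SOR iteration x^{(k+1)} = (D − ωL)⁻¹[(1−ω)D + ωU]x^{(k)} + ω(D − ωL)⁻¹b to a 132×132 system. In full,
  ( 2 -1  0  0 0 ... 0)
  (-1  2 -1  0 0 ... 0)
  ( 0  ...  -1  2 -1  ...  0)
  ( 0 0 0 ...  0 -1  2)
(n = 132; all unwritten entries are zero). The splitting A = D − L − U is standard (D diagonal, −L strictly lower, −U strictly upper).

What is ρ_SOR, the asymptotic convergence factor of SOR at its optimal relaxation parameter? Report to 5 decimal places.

ρ_SOR = 0.95385

B_J for the 132×132 system has eigenvalues cos(kπ/133); ρ_J = cos(π/133) = 0.99972.
√(1−ρ_J²) = |sin(π/133)| = 0.023619
ω* = 2/(1 + 0.023619) = 2/1.023619 = 1.95385.
Hence ρ(B_{ω*}) = 1.95385 − 1 = 0.95385.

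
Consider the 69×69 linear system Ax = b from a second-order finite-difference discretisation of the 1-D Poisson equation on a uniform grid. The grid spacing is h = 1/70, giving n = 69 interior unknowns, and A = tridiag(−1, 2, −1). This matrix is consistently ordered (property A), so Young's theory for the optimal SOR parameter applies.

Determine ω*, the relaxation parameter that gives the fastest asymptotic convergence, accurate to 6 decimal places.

[ρ_J] n=69: ρ(B_J) = cos(π/(n+1)) = cos(π/70) = 0.998993.
√(1−ρ_J²) simplifies to sin(π/70) = 0.0448648.
ω* = 2/(1 + 0.0448648) = 2/1.0448648 = 1.914123.
At ω = 1.914123 every |λ(B_ω)| = ω−1, so ρ_SOR = 0.914123.

ω* = 1.914123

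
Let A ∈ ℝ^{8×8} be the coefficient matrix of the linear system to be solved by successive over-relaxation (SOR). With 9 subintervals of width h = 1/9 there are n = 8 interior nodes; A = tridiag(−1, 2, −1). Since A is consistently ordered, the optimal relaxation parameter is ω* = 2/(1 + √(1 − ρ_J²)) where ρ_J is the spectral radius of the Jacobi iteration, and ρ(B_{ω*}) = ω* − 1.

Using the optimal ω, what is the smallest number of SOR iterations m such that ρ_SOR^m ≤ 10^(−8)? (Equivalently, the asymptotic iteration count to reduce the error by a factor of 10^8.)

m = 26

ρ_J = max_k |cos(kπ/9)| = cos(π/9) = 0.9396926
√(1−ρ_J²) = |sin(π/9)| = 0.3420201
ω* = 2 / (1 + 0.3420201) = 2 / 1.3420201 ≈ 1.4902906.
At ω = 1.4902906 every |λ(B_ω)| = ω−1, so ρ_SOR = 0.4902906.
Need (0.4902906)^m ≤ 10^(−8): m ≥ 8·ln10/|ln 0.4902906| = 18.4207/0.712757 = 25.844 ⇒ m = 26.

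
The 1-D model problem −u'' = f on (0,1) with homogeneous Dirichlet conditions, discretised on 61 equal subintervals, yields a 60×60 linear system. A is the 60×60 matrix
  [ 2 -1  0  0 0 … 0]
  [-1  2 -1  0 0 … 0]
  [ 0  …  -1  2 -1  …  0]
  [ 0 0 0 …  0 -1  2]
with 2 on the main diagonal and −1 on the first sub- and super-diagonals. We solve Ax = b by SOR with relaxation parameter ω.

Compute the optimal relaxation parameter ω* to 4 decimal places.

ω* = 1.9021

½·tridiag(1,0,1) at n=60: λ_k = cos(kπ/61); max |λ| at k=1 ⇒ ρ_J = cos(π/61) ≈ 0.9987.
√(1 − cos²(π/61)) = sin(π/61) ≈ 0.05148.
Young: ω* = 2/(1+√(1−ρ_J²)) = 2/(1+0.05148) = 2/1.05148 = 1.9021.
Hence ρ(B_{ω*}) = 1.9021 − 1 = 0.9021.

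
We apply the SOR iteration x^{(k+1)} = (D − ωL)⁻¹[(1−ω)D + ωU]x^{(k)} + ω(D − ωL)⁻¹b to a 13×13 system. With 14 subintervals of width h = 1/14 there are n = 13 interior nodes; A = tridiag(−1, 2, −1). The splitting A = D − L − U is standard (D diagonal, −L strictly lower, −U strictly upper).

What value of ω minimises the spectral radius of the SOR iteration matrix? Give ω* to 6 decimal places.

½·tridiag(1,0,1) at n=13: λ_k = cos(kπ/14); max |λ| at k=1 ⇒ ρ_J = cos(π/14) ≈ 0.974928.
√(1 − cos²(π/14)) = sin(π/14) ≈ 0.2225209.
Young: ω* = 2/(1+√(1−ρ_J²)) = 2/(1+0.2225209) = 2/1.2225209 = 1.635964.
and ρ(B_{ω*}) = 1.635964 − 1 = 0.635964.

ω* = 1.635964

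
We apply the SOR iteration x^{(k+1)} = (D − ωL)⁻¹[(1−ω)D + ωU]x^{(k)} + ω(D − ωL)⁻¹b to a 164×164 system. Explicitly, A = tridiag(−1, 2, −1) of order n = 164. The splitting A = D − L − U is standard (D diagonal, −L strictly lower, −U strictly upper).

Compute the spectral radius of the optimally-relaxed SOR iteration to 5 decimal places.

n=164: λ(B_J) = 1 − λ(A)/2 = cos(kπ/165); k=1 gives ρ_J = 0.99982.
√(1 − cos²(π/165)) = sin(π/165) ≈ 0.019039.
ω* = 2 / (1 + 0.019039) = 2 / 1.019039 ≈ 1.96263.
and ρ(B_{ω*}) = 1.96263 − 1 = 0.96263.

ρ_SOR = 0.96263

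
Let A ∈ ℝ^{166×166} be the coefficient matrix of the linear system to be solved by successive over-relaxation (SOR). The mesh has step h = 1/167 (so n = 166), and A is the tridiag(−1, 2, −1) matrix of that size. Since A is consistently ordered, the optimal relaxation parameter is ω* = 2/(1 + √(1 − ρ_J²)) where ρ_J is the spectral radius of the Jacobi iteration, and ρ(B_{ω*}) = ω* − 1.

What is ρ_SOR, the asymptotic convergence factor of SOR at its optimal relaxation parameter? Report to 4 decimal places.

spectrum of D⁻¹(L+U) = {cos(kπ/167) : 1≤k≤166}; ρ_J = cos(π/167) = 0.9998.
1 − cos²(π/167) = sin²(π/167) ⇒ √(1−ρ_J²) = sin(π/167) = 0.01881.
ω* = 2/(1+0.01881) = 1.9631
ρ_SOR = ω* − 1 ≈ 0.9631.

ρ_SOR = 0.9631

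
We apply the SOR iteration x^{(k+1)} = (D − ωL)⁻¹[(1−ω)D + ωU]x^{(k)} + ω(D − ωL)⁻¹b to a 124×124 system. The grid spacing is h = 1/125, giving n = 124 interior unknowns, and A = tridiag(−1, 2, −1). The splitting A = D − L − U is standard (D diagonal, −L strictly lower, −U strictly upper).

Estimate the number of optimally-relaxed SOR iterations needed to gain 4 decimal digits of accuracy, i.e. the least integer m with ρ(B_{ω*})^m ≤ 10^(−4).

m = 184

ρ_J = max_k |cos(kπ/125)| = cos(π/125) = 0.9996842
√(1−ρ_J²) simplifies to sin(π/125) = 0.0251301.
Young: ω* = 2/(1+√(1−ρ_J²)) = 2/(1+0.0251301) = 2/1.0251301 = 1.9509719.
[ρ_SOR] ω* − 1 = 0.9509719.
For 4 digits: m = 4·ln10 / (−ln 0.9509719) = 9.21034/0.0502708 = 183.215; round up → m = 184.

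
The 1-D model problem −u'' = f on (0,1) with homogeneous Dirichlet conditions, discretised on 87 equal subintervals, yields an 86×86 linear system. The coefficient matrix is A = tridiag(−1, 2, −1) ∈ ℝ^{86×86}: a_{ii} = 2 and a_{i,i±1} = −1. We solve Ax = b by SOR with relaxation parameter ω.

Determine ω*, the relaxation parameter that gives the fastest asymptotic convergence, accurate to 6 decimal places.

ω* = 1.930311

½·tridiag(1,0,1) at n=86: λ_k = cos(kπ/87); max |λ| at k=1 ⇒ ρ_J = cos(π/87) ≈ 0.999348.
1 − cos²(π/87) = sin²(π/87) ⇒ √(1−ρ_J²) = sin(π/87) = 0.0361024.
ω* = 2/(1+0.0361024) = 1.930311
ρ_SOR = ω* − 1 ≈ 0.930311.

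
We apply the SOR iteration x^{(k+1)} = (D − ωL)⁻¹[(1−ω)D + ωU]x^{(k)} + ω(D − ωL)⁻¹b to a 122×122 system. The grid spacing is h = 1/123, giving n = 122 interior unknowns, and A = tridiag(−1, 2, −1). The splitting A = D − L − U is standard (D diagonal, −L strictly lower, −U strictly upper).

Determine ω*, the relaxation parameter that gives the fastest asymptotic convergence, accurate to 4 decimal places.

ω* = 1.9502

[ρ_J] n=122: ρ(B_J) = cos(π/(n+1)) = cos(π/123) = 0.9997.
√(1−ρ_J²) = |sin(π/123)| = 0.02554
So ω* = 2/1.02554 = 1.9502 (Young).
ρ_SOR = ω* − 1 = 1.9502 − 1 = 0.9502.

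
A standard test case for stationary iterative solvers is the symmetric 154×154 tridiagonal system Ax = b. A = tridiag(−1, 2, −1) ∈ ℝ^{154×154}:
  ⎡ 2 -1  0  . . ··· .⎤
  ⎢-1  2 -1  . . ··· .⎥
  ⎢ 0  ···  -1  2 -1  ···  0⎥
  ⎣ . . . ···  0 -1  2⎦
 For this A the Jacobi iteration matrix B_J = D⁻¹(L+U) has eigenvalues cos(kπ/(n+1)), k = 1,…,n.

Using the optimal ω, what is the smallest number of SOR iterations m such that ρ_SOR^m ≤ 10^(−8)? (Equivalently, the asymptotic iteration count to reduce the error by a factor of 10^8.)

ρ_J = max_k |cos(kπ/155)| = cos(π/155) = 0.9997946
root = sin(π/155) = 0.0202670  (since 1−cos² = sin²).
ω* = 2/(1 + 0.0202670) = 2/1.0202670 = 1.9602712.
ρ_SOR = ω* − 1 ≈ 0.9602712.
For 8 digits: m = 8·ln10 / (−ln 0.9602712) = 18.4207/0.0405395 = 454.389; round up → m = 455.

m = 455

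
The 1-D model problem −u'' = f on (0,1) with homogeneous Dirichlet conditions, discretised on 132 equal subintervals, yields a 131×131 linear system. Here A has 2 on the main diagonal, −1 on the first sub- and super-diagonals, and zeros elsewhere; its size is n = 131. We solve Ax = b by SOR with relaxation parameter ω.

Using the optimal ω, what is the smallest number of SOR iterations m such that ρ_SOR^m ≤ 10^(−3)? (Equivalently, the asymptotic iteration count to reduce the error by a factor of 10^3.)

½·tridiag(1,0,1) at n=131: λ_k = cos(kπ/132); max |λ| at k=1 ⇒ ρ_J = cos(π/132) ≈ 0.9997168.
√(1−ρ_J²) simplifies to sin(π/132) = 0.0237977.
ω* = 2/(1+0.0237977) = 1.9535109
and ρ(B_{ω*}) = 1.9535109 − 1 = 0.9535109.
m ≥ 3·ln10 / (−ln 0.9535109) = 145.108; smallest integer m = 146.

m = 146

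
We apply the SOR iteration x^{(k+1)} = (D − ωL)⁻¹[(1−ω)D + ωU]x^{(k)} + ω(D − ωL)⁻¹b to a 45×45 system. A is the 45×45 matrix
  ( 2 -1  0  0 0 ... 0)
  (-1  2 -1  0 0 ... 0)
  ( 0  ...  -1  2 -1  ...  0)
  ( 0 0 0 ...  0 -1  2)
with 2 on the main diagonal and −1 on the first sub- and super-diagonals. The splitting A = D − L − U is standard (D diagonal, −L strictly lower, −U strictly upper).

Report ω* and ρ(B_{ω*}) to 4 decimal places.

ω* = 1.8722, ρ_SOR = 0.8722

½·tridiag(1,0,1) at n=45: λ_k = cos(kπ/46); max |λ| at k=1 ⇒ ρ_J = cos(π/46) ≈ 0.9977.
√(1 − cos²(π/46)) = sin(π/46) ≈ 0.06824.
ω* = 2 / (1 + 0.06824) = 2 / 1.06824 ≈ 1.8722.
[ρ_SOR] ω* − 1 = 0.8722.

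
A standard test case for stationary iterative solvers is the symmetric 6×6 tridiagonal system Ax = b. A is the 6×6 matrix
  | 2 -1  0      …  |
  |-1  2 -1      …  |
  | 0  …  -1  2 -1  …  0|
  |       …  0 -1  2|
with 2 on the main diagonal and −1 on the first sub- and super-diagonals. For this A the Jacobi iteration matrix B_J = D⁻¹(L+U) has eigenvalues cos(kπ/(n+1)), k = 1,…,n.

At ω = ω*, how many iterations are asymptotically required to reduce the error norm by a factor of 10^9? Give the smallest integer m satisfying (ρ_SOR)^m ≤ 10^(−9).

m = 23

With n=6, ρ(Jacobi) = cos(π/7) = 0.9009689.
√(1−ρ_J²) simplifies to sin(π/7) = 0.4338837.
ω* = 2/(1 + 0.4338837) = 2/1.4338837 = 1.3948133.
ρ_SOR = ω* − 1 ≈ 0.3948133.
9·ln10 = 20.7233; −ln(0.3948133) = 0.929342; m = ⌈20.7233/0.929342⌉ = ⌈22.299⌉ = 23.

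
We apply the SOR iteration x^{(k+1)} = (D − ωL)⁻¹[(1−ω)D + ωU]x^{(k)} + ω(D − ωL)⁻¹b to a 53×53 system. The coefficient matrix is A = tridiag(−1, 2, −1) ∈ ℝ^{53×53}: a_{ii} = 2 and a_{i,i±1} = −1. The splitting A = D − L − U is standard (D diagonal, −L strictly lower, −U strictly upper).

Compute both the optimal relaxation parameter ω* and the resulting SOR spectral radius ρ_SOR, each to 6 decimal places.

ω* = 1.890100, ρ_SOR = 0.890100

n=53: λ(B_J) = 1 − λ(A)/2 = cos(kπ/54); k=1 gives ρ_J = 0.998308.
√(1−ρ_J²) simplifies to sin(π/54) = 0.0581448.
ω* = 2/(1 + 0.0581448) = 2/1.0581448 = 1.890100.
ρ(B_{ω*}) = ω*−1 = 0.890100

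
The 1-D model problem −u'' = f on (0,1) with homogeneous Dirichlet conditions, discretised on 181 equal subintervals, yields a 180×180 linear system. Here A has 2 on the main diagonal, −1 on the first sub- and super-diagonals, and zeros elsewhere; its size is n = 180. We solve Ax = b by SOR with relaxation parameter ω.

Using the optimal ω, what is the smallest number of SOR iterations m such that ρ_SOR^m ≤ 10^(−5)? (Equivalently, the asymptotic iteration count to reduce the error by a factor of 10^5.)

m = 332

[ρ_J] n=180: ρ(B_J) = cos(π/(n+1)) = cos(π/181) = 0.9998494.
root = sin(π/181) = 0.0173560  (since 1−cos² = sin²).
ω* = 2 / (1 + 0.0173560) = 2 / 1.0173560 ≈ 1.9658802.
and ρ(B_{ω*}) = 1.9658802 − 1 = 0.9658802.
m ≥ 5·ln10 / (−ln 0.9658802) = 331.636; smallest integer m = 332.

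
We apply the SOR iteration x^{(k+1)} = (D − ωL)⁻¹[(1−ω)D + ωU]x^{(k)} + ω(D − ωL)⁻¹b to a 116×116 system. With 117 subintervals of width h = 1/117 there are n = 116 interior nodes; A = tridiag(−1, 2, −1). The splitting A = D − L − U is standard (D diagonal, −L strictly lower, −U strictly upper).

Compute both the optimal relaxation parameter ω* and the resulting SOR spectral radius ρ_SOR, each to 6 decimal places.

ω* = 1.947708, ρ_SOR = 0.947708

n=116: λ(B_J) = 1 − λ(A)/2 = cos(kπ/117); k=1 gives ρ_J = 0.999640.
√(1−ρ_J²) = |sin(π/117)| = 0.0268480
ω* = 2 / (1 + 0.0268480) = 2 / 1.0268480 ≈ 1.947708.
[ρ_SOR] ω* − 1 = 0.947708.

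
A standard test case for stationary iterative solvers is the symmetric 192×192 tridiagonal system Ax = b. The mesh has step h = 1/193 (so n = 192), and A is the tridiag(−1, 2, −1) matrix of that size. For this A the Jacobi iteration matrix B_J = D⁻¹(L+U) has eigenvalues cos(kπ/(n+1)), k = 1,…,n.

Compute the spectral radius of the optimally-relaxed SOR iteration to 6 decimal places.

[ρ_J] n=192: ρ(B_J) = cos(π/(n+1)) = cos(π/193) = 0.999868.
root = sin(π/193) = 0.0162770  (since 1−cos² = sin²).
[ω*] 2 ÷ (1 + 0.0162770) = 2 ÷ 1.0162770 = 1.967967.
ρ_SOR = ω* − 1 = 1.967967 − 1 = 0.967967.

ρ_SOR = 0.967967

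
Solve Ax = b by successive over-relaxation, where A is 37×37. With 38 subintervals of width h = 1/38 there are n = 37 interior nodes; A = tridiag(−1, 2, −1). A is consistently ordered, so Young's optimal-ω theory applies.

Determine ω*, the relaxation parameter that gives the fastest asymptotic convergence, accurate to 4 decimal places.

n=37: λ(B_J) = 1 − λ(A)/2 = cos(kπ/38); k=1 gives ρ_J = 0.9966.
root = sin(π/38) = 0.08258  (since 1−cos² = sin²).
ω* = 2 / (1 + 0.08258) = 2 / 1.08258 ≈ 1.8474.
Hence ρ(B_{ω*}) = 1.8474 − 1 = 0.8474.

ω* = 1.8474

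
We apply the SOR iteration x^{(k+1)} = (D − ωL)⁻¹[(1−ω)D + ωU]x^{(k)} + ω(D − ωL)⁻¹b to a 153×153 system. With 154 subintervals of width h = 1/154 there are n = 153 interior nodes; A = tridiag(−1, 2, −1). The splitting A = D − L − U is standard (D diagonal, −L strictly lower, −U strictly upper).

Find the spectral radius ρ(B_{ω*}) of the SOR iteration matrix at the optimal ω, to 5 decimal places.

ρ_SOR = 0.96002

B_J for the 153×153 system has eigenvalues cos(kπ/154); ρ_J = cos(π/154) = 0.99979.
√(1−ρ_J²) = |sin(π/154)| = 0.020399
[ω*] 2 ÷ (1 + 0.020399) = 2 ÷ 1.020399 = 1.96002.
Hence ρ(B_{ω*}) = 1.96002 − 1 = 0.96002.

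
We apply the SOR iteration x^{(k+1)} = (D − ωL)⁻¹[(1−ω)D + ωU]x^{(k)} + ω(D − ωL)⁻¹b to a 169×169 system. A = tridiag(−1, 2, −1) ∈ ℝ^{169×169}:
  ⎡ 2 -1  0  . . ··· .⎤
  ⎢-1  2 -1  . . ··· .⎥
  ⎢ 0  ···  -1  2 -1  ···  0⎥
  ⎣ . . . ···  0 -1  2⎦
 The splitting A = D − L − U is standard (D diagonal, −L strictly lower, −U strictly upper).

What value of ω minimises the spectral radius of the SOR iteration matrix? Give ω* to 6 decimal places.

B_J for the 169×169 system has eigenvalues cos(kπ/170); ρ_J = cos(π/170) = 0.999829.
√(1 − cos²(π/170)) = sin(π/170) ≈ 0.0184789.
ω* = 2/(1 + 0.0184789) = 2/1.0184789 = 1.963713.
At ω = 1.963713 every |λ(B_ω)| = ω−1, so ρ_SOR = 0.963713.

ω* = 1.963713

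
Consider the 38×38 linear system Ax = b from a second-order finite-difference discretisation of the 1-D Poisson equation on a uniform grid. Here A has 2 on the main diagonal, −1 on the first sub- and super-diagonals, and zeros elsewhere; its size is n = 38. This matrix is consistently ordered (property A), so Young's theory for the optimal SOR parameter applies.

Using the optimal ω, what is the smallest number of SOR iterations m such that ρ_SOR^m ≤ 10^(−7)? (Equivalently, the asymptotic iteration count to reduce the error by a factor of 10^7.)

m = 100

½·tridiag(1,0,1) at n=38: λ_k = cos(kπ/39); max |λ| at k=1 ⇒ ρ_J = cos(π/39) ≈ 0.9967573.
√(1 − cos²(π/39)) = sin(π/39) ≈ 0.0804666.
So ω* = 2/1.0804666 = 1.8510521 (Young).
and ρ(B_{ω*}) = 1.8510521 − 1 = 0.8510521.
Need (0.8510521)^m ≤ 10^(−7): m ≥ 7·ln10/|ln 0.8510521| = 16.1181/0.161282 = 99.937 ⇒ m = 100.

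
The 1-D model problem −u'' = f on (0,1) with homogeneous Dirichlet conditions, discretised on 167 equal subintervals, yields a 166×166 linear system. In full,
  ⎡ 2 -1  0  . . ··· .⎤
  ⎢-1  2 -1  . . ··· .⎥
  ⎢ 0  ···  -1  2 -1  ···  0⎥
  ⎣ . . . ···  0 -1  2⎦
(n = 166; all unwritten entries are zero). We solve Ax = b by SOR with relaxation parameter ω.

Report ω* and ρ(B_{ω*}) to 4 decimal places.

ω* = 1.9631, ρ_SOR = 0.9631

With n=166, ρ(Jacobi) = cos(π/167) = 0.9998.
1 − cos²(π/167) = sin²(π/167) ⇒ √(1−ρ_J²) = sin(π/167) = 0.01881.
So ω* = 2/1.01881 = 1.9631 (Young).
ρ_SOR = ω* − 1 = 1.9631 − 1 = 0.9631.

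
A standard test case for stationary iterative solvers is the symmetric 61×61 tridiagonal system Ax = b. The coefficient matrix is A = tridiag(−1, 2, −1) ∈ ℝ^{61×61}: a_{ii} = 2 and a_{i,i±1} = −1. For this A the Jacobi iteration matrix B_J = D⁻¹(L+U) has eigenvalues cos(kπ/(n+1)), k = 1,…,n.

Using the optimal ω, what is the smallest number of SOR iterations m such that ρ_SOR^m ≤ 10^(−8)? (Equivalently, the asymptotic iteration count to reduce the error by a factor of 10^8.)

ρ_J = max_k |cos(kπ/62)| = cos(π/62) = 0.9987165
√(1 − cos²(π/62)) = sin(π/62) ≈ 0.0506492.
Young: ω* = 2/(1+√(1−ρ_J²)) = 2/(1+0.0506492) = 2/1.0506492 = 1.9035849.
ρ_SOR = ω* − 1 ≈ 0.9035849.
Need (0.9035849)^m ≤ 10^(−8): m ≥ 8·ln10/|ln 0.9035849| = 18.4207/0.101385 = 181.691 ⇒ m = 182.

m = 182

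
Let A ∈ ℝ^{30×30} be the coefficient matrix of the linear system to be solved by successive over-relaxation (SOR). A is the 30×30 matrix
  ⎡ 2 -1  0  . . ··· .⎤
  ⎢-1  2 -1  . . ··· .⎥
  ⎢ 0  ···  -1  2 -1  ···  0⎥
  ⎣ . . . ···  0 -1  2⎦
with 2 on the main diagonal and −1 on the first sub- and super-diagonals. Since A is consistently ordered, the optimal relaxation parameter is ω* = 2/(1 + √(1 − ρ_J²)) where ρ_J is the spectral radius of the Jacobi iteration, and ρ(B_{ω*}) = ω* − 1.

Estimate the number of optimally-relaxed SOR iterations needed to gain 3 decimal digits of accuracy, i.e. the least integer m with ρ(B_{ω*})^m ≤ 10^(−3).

½·tridiag(1,0,1) at n=30: λ_k = cos(kπ/31); max |λ| at k=1 ⇒ ρ_J = cos(π/31) ≈ 0.9948693.
√(1 − cos²(π/31)) = sin(π/31) ≈ 0.1011683.
ω* = 2/(1 + 0.1011683) = 2/1.1011683 = 1.8162528.
and ρ(B_{ω*}) = 1.8162528 − 1 = 0.8162528.
3·ln10 = 6.90776; −ln(0.8162528) = 0.203031; m = ⌈6.90776/0.203031⌉ = ⌈34.023⌉ = 35.

m = 35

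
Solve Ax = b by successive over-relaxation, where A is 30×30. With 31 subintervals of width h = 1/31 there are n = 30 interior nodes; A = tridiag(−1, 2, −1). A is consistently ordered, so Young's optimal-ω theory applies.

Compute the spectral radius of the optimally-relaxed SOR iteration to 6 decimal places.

ρ_SOR = 0.816253

spectrum of D⁻¹(L+U) = {cos(kπ/31) : 1≤k≤30}; ρ_J = cos(π/31) = 0.994869.
√(1−ρ_J²) = |sin(π/31)| = 0.1011683
So ω* = 2/1.1011683 = 1.816253 (Young).
and ρ(B_{ω*}) = 1.816253 − 1 = 0.816253.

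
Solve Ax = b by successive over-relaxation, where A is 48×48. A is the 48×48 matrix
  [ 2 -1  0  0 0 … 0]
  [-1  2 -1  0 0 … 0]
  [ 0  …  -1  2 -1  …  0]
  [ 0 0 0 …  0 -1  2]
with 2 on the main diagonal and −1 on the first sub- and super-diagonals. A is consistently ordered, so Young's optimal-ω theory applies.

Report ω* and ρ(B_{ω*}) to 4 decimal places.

B_J for the 48×48 system has eigenvalues cos(kπ/49); ρ_J = cos(π/49) = 0.9979.
1 − cos²(π/49) = sin²(π/49) ⇒ √(1−ρ_J²) = sin(π/49) = 0.06407.
So ω* = 2/1.06407 = 1.8796 (Young).
ρ_SOR = ω* − 1 ≈ 0.8796.

ω* = 1.8796, ρ_SOR = 0.8796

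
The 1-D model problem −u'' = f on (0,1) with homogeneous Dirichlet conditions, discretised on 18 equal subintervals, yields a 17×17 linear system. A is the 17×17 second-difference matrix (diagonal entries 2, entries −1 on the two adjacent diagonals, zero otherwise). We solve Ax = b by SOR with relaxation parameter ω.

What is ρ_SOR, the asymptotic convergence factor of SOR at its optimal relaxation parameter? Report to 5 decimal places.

ρ_SOR = 0.70409

B_J for the 17×17 system has eigenvalues cos(kπ/18); ρ_J = cos(π/18) = 0.98481.
√(1−ρ_J²) simplifies to sin(π/18) = 0.173648.
So ω* = 2/1.173648 = 1.70409 (Young).
ρ_SOR = ω* − 1 ≈ 0.70409.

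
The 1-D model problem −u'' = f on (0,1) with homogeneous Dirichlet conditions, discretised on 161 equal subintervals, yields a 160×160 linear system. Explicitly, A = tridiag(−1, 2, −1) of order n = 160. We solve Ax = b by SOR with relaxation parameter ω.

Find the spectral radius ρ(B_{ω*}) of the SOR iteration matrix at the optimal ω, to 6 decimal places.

ρ_J = max_k |cos(kπ/161)| = cos(π/161) = 0.999810
root = sin(π/161) = 0.0195118  (since 1−cos² = sin²).
[ω*] 2 ÷ (1 + 0.0195118) = 2 ÷ 1.0195118 = 1.961723.
ρ_SOR = ω* − 1 ≈ 0.961723.

ρ_SOR = 0.961723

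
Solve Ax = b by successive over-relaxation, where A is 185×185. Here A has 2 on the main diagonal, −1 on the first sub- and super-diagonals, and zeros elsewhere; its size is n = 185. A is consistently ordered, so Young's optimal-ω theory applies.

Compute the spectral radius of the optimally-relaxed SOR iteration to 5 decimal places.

ρ_SOR = 0.96678

With n=185, ρ(Jacobi) = cos(π/186) = 0.99986.
√(1−ρ_J²) = |sin(π/186)| = 0.016889
ω* = 2/(1 + 0.016889) = 2/1.016889 = 1.96678.
[ρ_SOR] ω* − 1 = 0.96678.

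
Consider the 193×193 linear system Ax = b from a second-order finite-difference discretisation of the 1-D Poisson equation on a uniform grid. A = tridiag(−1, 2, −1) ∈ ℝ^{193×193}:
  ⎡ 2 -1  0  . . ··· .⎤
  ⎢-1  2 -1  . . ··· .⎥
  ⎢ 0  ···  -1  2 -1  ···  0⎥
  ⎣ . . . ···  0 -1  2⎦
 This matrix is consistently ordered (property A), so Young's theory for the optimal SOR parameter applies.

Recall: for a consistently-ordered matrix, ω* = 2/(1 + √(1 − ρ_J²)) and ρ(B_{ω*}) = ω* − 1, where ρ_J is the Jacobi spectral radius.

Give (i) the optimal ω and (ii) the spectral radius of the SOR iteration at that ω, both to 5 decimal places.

ρ_J = max_k |cos(kπ/194)| = cos(π/194) = 0.99987
1 − cos²(π/194) = sin²(π/194) ⇒ √(1−ρ_J²) = sin(π/194) = 0.016193.
ω* = 2/(1+0.016193) = 1.96813
Hence ρ(B_{ω*}) = 1.96813 − 1 = 0.96813.

ω* = 1.96813, ρ_SOR = 0.96813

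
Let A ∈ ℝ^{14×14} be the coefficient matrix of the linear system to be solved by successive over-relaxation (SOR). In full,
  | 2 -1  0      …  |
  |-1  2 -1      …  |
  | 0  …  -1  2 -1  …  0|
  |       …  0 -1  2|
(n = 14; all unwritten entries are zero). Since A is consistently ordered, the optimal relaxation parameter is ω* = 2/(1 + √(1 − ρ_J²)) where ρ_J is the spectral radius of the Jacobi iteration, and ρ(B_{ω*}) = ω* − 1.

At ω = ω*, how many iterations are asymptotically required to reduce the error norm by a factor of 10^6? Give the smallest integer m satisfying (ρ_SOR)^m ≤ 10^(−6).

m = 33

[ρ_J] n=14: ρ(B_J) = cos(π/(n+1)) = cos(π/15) = 0.9781476.
1 − cos²(π/15) = sin²(π/15) ⇒ √(1−ρ_J²) = sin(π/15) = 0.2079117.
So ω* = 2/1.2079117 = 1.6557502 (Young).
Hence ρ(B_{ω*}) = 1.6557502 − 1 = 0.6557502.
ρ_SOR^m ≤ 10^(−6) ⇔ m ≥ 6·ln10/(−ln 0.6557502) = 13.8155/0.421975 = 32.740; m = ⌈32.740⌉ = 33.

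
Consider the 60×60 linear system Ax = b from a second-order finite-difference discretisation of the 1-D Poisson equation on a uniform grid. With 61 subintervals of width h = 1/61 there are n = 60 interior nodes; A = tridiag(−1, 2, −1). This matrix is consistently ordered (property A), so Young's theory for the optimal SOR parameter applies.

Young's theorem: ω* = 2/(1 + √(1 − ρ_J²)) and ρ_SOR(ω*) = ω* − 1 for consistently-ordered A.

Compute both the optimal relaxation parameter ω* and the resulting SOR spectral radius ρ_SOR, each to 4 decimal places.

ω* = 1.9021, ρ_SOR = 0.9021

B_J for the 60×60 system has eigenvalues cos(kπ/61); ρ_J = cos(π/61) = 0.9987.
root = sin(π/61) = 0.05148  (since 1−cos² = sin²).
Young: ω* = 2/(1+√(1−ρ_J²)) = 2/(1+0.05148) = 2/1.05148 = 1.9021.
ρ_SOR = ω* − 1 = 1.9021 − 1 = 0.9021.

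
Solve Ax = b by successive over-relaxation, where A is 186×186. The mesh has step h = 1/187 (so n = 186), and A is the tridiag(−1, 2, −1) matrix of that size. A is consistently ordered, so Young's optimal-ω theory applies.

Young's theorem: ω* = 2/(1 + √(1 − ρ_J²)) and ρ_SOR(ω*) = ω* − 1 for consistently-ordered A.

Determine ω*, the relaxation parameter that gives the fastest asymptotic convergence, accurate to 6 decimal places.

[ρ_J] n=186: ρ(B_J) = cos(π/(n+1)) = cos(π/187) = 0.999859.
root = sin(π/187) = 0.0167992  (since 1−cos² = sin²).
Then 2/(1+√(1−ρ_J²)) = 2/(1+0.0167992); ω* = 2/1.0167992 = 1.966957.
and ρ(B_{ω*}) = 1.966957 − 1 = 0.966957.

ω* = 1.966957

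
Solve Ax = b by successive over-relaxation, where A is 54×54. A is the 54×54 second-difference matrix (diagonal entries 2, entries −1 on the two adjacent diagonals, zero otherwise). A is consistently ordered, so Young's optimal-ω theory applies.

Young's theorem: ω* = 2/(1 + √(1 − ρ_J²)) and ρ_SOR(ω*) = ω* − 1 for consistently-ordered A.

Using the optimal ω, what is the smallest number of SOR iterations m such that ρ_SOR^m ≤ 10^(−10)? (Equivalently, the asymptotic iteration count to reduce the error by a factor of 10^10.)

m = 202

spectrum of D⁻¹(L+U) = {cos(kπ/55) : 1≤k≤54}; ρ_J = cos(π/55) = 0.9983691.
√(1 − cos²(π/55)) = sin(π/55) ≈ 0.0570888.
So ω* = 2/1.0570888 = 1.8919886 (Young).
ρ_SOR = ω* − 1 = 1.8919886 − 1 = 0.8919886.
(0.8919886)^m ≤ 10^{−10}  ⇒  m·ln(0.8919886) ≤ −10·ln10  ⇒  m ≥ 201.448  ⇒  m = 202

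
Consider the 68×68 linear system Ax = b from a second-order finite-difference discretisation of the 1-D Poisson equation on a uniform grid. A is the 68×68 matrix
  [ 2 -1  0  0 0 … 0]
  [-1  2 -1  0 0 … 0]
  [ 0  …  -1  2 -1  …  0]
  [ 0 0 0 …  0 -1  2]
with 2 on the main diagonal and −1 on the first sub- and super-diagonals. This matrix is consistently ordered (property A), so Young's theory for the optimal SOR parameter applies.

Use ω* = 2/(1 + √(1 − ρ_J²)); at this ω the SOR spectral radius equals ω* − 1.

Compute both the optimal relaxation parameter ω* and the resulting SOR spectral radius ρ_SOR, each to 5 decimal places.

With n=68, ρ(Jacobi) = cos(π/69) = 0.99896.
1 − cos²(π/69) = sin²(π/69) ⇒ √(1−ρ_J²) = sin(π/69) = 0.045515.
[ω*] 2 ÷ (1 + 0.045515) = 2 ÷ 1.045515 = 1.91293.
ρ_SOR = ω* − 1 = 1.91293 − 1 = 0.91293.

ω* = 1.91293, ρ_SOR = 0.91293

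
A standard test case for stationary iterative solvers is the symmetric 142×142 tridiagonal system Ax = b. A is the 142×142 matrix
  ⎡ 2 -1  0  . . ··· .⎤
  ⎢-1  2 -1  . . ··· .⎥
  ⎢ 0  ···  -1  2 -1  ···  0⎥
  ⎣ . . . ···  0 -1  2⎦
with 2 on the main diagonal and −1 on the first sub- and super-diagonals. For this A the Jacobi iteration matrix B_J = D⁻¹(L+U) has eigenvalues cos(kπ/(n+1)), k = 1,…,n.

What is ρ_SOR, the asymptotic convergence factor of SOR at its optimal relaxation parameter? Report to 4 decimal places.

ρ_J = max_k |cos(kπ/143)| = cos(π/143) = 0.9998
root = sin(π/143) = 0.02197  (since 1−cos² = sin²).
Then 2/(1+√(1−ρ_J²)) = 2/(1+0.02197); ω* = 2/1.02197 = 1.9570.
and ρ(B_{ω*}) = 1.9570 − 1 = 0.9570.

ρ_SOR = 0.9570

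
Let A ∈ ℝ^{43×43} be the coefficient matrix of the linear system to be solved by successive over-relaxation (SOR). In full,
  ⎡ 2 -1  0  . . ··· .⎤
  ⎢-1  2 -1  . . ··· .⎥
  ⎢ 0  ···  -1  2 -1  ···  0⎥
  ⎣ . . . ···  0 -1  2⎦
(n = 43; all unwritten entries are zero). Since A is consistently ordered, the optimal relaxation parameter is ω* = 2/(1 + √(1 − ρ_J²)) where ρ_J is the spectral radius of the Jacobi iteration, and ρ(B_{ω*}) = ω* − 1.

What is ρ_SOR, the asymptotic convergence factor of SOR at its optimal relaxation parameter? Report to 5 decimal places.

ρ_SOR = 0.86682

With n=43, ρ(Jacobi) = cos(π/44) = 0.99745.
root = sin(π/44) = 0.071339  (since 1−cos² = sin²).
ω* = 2/(1 + 0.071339) = 2/1.071339 = 1.86682.
Hence ρ(B_{ω*}) = 1.86682 − 1 = 0.86682.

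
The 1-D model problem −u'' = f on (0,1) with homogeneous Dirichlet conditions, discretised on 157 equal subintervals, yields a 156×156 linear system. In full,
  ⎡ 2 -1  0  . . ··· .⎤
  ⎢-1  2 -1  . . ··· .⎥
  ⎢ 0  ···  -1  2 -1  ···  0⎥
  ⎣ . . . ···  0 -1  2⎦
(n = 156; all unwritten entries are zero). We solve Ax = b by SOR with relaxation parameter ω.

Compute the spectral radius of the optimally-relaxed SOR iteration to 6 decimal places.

ρ_SOR = 0.960767

With n=156, ρ(Jacobi) = cos(π/157) = 0.999800.
√(1−ρ_J²) = |sin(π/157)| = 0.0200088
Young: ω* = 2/(1+√(1−ρ_J²)) = 2/(1+0.0200088) = 2/1.0200088 = 1.960767.
and ρ(B_{ω*}) = 1.960767 − 1 = 0.960767.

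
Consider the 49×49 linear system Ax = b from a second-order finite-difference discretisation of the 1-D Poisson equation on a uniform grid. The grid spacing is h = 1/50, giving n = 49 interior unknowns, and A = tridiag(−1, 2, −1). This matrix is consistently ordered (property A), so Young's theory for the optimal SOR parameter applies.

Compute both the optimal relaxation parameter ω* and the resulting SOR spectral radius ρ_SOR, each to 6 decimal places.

ω* = 1.881838, ρ_SOR = 0.881838

B_J for the 49×49 system has eigenvalues cos(kπ/50); ρ_J = cos(π/50) = 0.998027.
√(1−ρ_J²) simplifies to sin(π/50) = 0.0627905.
ω* = 2/(1+0.0627905) = 1.881838
At ω = 1.881838 every |λ(B_ω)| = ω−1, so ρ_SOR = 0.881838.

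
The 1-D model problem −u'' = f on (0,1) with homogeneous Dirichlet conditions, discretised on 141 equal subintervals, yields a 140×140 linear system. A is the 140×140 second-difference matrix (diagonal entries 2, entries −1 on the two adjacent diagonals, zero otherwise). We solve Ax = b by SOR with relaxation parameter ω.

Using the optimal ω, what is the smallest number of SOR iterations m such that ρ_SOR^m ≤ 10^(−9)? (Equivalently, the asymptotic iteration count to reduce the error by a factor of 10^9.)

spectrum of D⁻¹(L+U) = {cos(kπ/141) : 1≤k≤140}; ρ_J = cos(π/141) = 0.9997518.
√(1 − cos²(π/141)) = sin(π/141) ≈ 0.0222790.
ω* = 2/(1+0.0222790) = 1.9564131
ρ_SOR = ω* − 1 = 1.9564131 − 1 = 0.9564131.
ρ_SOR^m ≤ 10^(−9) ⇔ m ≥ 9·ln10/(−ln 0.9564131) = 20.7233/0.0445653 = 465.010; m = ⌈465.010⌉ = 466.

m = 466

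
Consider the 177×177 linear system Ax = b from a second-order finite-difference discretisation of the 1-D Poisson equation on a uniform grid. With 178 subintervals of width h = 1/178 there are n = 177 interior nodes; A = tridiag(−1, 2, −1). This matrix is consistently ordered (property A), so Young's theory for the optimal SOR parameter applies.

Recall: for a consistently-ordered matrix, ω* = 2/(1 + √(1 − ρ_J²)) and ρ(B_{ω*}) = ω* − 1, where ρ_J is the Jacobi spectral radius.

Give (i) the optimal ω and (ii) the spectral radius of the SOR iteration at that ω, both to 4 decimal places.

B_J for the 177×177 system has eigenvalues cos(kπ/178); ρ_J = cos(π/178) = 0.9998.
1 − cos²(π/178) = sin²(π/178) ⇒ √(1−ρ_J²) = sin(π/178) = 0.01765.
ω* = 2 / (1 + 0.01765) = 2 / 1.01765 ≈ 1.9653.
At ω = 1.9653 every |λ(B_ω)| = ω−1, so ρ_SOR = 0.9653.

ω* = 1.9653, ρ_SOR = 0.9653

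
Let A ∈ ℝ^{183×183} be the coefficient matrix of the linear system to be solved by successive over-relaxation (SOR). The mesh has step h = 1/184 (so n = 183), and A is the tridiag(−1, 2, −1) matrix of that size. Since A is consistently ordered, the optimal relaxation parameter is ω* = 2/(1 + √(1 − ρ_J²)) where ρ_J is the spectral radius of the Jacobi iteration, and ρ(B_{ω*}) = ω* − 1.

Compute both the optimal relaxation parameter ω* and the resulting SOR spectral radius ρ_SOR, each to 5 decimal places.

ω* = 1.96643, ρ_SOR = 0.96643

½·tridiag(1,0,1) at n=183: λ_k = cos(kπ/184); max |λ| at k=1 ⇒ ρ_J = cos(π/184) ≈ 0.99985.
√(1 − cos²(π/184)) = sin(π/184) ≈ 0.017073.
So ω* = 2/1.017073 = 1.96643 (Young).
Hence ρ(B_{ω*}) = 1.96643 − 1 = 0.96643.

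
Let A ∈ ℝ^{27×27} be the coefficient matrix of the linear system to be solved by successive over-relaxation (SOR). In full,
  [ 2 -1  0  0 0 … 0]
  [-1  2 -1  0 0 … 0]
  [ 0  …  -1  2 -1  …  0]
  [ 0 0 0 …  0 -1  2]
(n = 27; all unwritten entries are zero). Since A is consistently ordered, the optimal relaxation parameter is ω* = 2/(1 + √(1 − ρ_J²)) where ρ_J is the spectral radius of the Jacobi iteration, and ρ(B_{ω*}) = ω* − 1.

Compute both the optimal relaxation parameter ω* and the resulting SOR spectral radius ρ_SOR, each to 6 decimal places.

ω* = 1.798619, ρ_SOR = 0.798619

[ρ_J] n=27: ρ(B_J) = cos(π/(n+1)) = cos(π/28) = 0.993712.
√(1−ρ_J²) simplifies to sin(π/28) = 0.1119645.
ω* = 2 / (1 + 0.1119645) = 2 / 1.1119645 ≈ 1.798619.
[ρ_SOR] ω* − 1 = 0.798619.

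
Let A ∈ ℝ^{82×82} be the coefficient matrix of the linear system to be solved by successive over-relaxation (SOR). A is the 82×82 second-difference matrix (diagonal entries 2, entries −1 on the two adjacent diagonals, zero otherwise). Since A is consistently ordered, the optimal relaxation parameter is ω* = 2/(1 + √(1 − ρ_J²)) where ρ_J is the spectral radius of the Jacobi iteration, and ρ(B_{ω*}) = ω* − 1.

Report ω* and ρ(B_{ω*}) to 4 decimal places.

[ρ_J] n=82: ρ(B_J) = cos(π/(n+1)) = cos(π/83) = 0.9993.
1 − cos²(π/83) = sin²(π/83) ⇒ √(1−ρ_J²) = sin(π/83) = 0.03784.
ω* = 2 / (1 + 0.03784) = 2 / 1.03784 ≈ 1.9271.
Hence ρ(B_{ω*}) = 1.9271 − 1 = 0.9271.

ω* = 1.9271, ρ_SOR = 0.9271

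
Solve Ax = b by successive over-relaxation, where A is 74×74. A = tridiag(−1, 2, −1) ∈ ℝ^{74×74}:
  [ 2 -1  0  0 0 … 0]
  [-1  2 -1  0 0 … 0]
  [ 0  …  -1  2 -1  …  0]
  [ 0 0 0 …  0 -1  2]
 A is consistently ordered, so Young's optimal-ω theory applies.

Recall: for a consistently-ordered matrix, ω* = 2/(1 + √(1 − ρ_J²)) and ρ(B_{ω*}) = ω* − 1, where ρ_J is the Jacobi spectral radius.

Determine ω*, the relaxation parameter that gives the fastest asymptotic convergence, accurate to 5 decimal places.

ω* = 1.91961

½·tridiag(1,0,1) at n=74: λ_k = cos(kπ/75); max |λ| at k=1 ⇒ ρ_J = cos(π/75) ≈ 0.99912.
1 − cos²(π/75) = sin²(π/75) ⇒ √(1−ρ_J²) = sin(π/75) = 0.041876.
Then 2/(1+√(1−ρ_J²)) = 2/(1+0.041876); ω* = 2/1.041876 = 1.91961.
ρ(B_{ω*}) = ω*−1 = 0.91961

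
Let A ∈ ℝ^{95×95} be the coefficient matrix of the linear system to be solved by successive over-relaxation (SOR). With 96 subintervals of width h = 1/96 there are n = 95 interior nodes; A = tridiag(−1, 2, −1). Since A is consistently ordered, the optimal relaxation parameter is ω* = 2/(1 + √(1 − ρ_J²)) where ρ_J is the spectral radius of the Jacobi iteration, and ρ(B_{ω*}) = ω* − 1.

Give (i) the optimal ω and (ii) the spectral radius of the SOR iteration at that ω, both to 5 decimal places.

ω* = 1.93664, ρ_SOR = 0.93664

[ρ_J] n=95: ρ(B_J) = cos(π/(n+1)) = cos(π/96) = 0.99946.
1 − cos²(π/96) = sin²(π/96) ⇒ √(1−ρ_J²) = sin(π/96) = 0.032719.
ω* = 2 / (1 + 0.032719) = 2 / 1.032719 ≈ 1.93664.
At ω = 1.93664 every |λ(B_ω)| = ω−1, so ρ_SOR = 0.93664.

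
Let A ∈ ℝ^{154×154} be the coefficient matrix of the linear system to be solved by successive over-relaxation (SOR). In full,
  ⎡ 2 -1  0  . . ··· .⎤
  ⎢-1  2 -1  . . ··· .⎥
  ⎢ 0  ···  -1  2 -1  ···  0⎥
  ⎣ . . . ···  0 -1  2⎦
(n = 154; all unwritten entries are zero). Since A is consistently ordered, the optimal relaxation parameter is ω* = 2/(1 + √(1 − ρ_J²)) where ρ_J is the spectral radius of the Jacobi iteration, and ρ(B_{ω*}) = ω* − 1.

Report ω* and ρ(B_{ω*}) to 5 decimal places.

ω* = 1.96027, ρ_SOR = 0.96027

With n=154, ρ(Jacobi) = cos(π/155) = 0.99979.
√(1 − cos²(π/155)) = sin(π/155) ≈ 0.020267.
ω* = 2 / (1 + 0.020267) = 2 / 1.020267 ≈ 1.96027.
Hence ρ(B_{ω*}) = 1.96027 − 1 = 0.96027.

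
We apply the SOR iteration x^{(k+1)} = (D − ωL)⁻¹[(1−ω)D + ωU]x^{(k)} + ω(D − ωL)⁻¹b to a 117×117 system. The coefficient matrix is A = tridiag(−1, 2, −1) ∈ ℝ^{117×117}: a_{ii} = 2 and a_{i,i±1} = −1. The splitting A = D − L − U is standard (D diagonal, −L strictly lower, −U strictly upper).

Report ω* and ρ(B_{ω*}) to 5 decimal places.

ω* = 1.94814, ρ_SOR = 0.94814

B_J for the 117×117 system has eigenvalues cos(kπ/118); ρ_J = cos(π/118) = 0.99965.
√(1 − cos²(π/118)) = sin(π/118) ≈ 0.026621.
So ω* = 2/1.026621 = 1.94814 (Young).
[ρ_SOR] ω* − 1 = 0.94814.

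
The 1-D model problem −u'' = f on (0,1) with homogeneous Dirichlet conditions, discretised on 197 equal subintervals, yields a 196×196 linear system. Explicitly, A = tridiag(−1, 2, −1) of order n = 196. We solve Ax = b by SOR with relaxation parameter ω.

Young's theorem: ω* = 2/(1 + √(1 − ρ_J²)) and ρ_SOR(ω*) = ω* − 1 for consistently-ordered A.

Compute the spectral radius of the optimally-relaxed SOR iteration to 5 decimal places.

spectrum of D⁻¹(L+U) = {cos(kπ/197) : 1≤k≤196}; ρ_J = cos(π/197) = 0.99987.
1 − cos²(π/197) = sin²(π/197) ⇒ √(1−ρ_J²) = sin(π/197) = 0.015946.
ω* = 2 / (1 + 0.015946) = 2 / 1.015946 ≈ 1.96861.
Hence ρ(B_{ω*}) = 1.96861 − 1 = 0.96861.

ρ_SOR = 0.96861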